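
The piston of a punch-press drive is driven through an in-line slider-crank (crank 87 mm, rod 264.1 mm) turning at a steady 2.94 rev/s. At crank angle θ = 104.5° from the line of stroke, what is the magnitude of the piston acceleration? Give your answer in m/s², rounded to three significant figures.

16.4

ω = 2π·2.94 = 18.47 rad/s
x(θ) = r cosθ + √(L² − r² sin²θ); with ω constant, a = ω²·d²x/dθ².
d²x/dθ² = −r cosθ − r²(cos2θ)/√u − r⁴ sin²2θ/(4u^{3/2}),  u = L² − r² sin²θ = 0.0626543 m².
Substituting r = 0.087 m, L = 0.2641 m, θ = 104.5°: d²x/dθ² = +0.048016 m.
a = ω²·d²x/dθ² = (18.47)²·(+0.048016) = +16.385 m/s²;  |a| = 16.385 m/s².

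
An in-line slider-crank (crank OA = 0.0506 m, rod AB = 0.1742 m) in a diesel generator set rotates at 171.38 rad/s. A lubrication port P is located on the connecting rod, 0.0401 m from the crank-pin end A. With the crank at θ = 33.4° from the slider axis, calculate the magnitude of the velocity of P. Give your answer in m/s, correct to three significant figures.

7.52

ω = 171.4 rad/s.  Crank-pin speed |V_A| = rω = 8.6718 m/s, perpendicular to OA.
Rod angle: sinφ = −(r/L) sinθ ⇒ φ = -9.201°; ω_rod = −rω cosθ/√(L²−r²sin²θ) = -42.101 rad/s.
V_P = V_A + ω_rod × AP, with AP = 0.0401 m along the rod.
Components: V_Px = −rω sinθ − a·ω_rod·sinφ = -5.0436 m/s;  V_Py = rω cosθ + a·ω_rod·cosφ = +5.5731 m/s.
|V_P| = √(V_Px² + V_Py²) = 7.5165 m/s.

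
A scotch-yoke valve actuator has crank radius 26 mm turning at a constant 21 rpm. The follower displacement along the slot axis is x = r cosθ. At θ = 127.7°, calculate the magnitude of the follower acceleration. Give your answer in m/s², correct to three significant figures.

0.0769

ω = 2.199 rad/s (from 21 rpm).
x = r cosθ ⇒ ẍ = −rω² cosθ (ω constant).
|a| = rω²|cosθ| = 0.026·(2.199)²·|cos 127.7°| = 0.076893 m/s².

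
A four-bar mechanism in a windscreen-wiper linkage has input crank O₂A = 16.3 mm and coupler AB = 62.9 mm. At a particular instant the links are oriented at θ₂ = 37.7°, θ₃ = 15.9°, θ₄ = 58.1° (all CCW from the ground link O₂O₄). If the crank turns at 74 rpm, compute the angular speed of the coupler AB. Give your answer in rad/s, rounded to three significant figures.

1.04

ω₂ = 7.749 rad/s (from 74 rpm).
Differentiating the loop-closure r₂e^{iθ₂}+r₃e^{iθ₃}=r₁+r₄e^{iθ₄} gives r₂ω₂e^{iθ₂}+r₃ω₃e^{iθ₃}=r₄ω₄e^{iθ₄}.
Eliminating the other unknown: ω₃ = r₂ω₂ sin(θ₄−θ₂) / [r₃ sin(θ₃−θ₄)].
Numerator sine = +0.34857; denominator sine = -0.67172.
Result = 0.0163·7.749·(+0.34857) / (0.0629·(-0.67172)) = -1.0421 rad/s; magnitude 1.0421 rad/s.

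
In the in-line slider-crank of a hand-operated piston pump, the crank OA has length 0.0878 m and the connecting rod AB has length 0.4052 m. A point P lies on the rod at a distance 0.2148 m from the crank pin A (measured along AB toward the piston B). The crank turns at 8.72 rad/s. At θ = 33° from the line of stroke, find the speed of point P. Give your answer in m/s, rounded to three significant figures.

0.548

ω = 8.72 rad/s.  Crank-pin speed |V_A| = rω = 0.76562 m/s, perpendicular to OA.
Rod angle: sinφ = −(r/L) sinθ ⇒ φ = -6.778°; ω_rod = −rω cosθ/√(L²−r²sin²θ) = -1.5958 rad/s.
V_P = V_A + ω_rod × AP, with AP = 0.2148 m along the rod.
Components: V_Px = −rω sinθ − a·ω_rod·sinφ = -0.45744 m/s;  V_Py = rω cosθ + a·ω_rod·cosφ = +0.30172 m/s.
|V_P| = √(V_Px² + V_Py²) = 0.54798 m/s.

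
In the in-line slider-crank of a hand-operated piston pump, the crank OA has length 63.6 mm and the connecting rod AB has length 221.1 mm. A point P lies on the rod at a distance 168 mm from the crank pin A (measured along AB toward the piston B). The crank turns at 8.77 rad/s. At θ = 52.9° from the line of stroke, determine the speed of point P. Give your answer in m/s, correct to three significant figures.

ω = 8.77 rad/s.  Crank-pin speed |V_A| = rω = 0.55777 m/s, perpendicular to OA.
Rod angle: sinφ = −(r/L) sinθ ⇒ φ = -13.263°; ω_rod = −rω cosθ/√(L²−r²sin²θ) = -1.5634 rad/s.
V_P = V_A + ω_rod × AP, with AP = 0.168 m along the rod.
Components: V_Px = −rω sinθ − a·ω_rod·sinφ = -0.50513 m/s;  V_Py = rω cosθ + a·ω_rod·cosφ = +0.080803 m/s.
|V_P| = √(V_Px² + V_Py²) = 0.51155 m/s.

0.512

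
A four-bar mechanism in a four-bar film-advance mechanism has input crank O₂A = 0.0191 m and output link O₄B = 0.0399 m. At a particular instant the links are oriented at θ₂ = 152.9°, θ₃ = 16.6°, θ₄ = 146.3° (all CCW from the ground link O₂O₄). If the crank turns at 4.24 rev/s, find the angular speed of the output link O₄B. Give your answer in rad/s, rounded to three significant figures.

11.5

ω₂ = 26.64 rad/s (from 4.24 rev/s).
Differentiating the loop-closure r₂e^{iθ₂}+r₃e^{iθ₃}=r₁+r₄e^{iθ₄} gives r₂ω₂e^{iθ₂}+r₃ω₃e^{iθ₃}=r₄ω₄e^{iθ₄}.
Eliminating the other unknown: ω₄ = r₂ω₂ sin(θ₂−θ₃) / [r₄ sin(θ₄−θ₃)].
Numerator sine = +0.69088; denominator sine = +0.76940.
Result = 0.0191·26.64·(+0.69088) / (0.0399·(+0.76940)) = +11.451 rad/s; magnitude 11.451 rad/s.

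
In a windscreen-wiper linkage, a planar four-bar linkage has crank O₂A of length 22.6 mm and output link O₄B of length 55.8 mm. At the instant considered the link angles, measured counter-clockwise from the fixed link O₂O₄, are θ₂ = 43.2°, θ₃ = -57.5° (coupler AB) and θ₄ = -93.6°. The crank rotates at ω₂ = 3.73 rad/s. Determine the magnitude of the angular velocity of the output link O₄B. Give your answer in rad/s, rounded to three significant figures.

2.52

ω₂ = 3.73 rad/s
Differentiating the loop-closure r₂e^{iθ₂}+r₃e^{iθ₃}=r₁+r₄e^{iθ₄} gives r₂ω₂e^{iθ₂}+r₃ω₃e^{iθ₃}=r₄ω₄e^{iθ₄}.
Eliminating the other unknown: ω₄ = r₂ω₂ sin(θ₂−θ₃) / [r₄ sin(θ₄−θ₃)].
Numerator sine = +0.98261; denominator sine = -0.58920.
Result = 0.0226·3.73·(+0.98261) / (0.0558·(-0.58920)) = -2.5194 rad/s; magnitude 2.5194 rad/s.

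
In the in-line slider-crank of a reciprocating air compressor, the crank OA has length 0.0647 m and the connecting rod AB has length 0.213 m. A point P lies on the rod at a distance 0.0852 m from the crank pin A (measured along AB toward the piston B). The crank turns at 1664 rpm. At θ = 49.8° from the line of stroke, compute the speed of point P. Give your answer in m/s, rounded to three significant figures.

10.3

ω = 174.3 rad/s.  Crank-pin speed |V_A| = rω = 11.274 m/s, perpendicular to OA.
Rod angle: sinφ = −(r/L) sinθ ⇒ φ = -13.415°; ω_rod = −rω cosθ/√(L²−r²sin²θ) = -35.123 rad/s.
V_P = V_A + ω_rod × AP, with AP = 0.0852 m along the rod.
Components: V_Px = −rω sinθ − a·ω_rod·sinφ = -9.3055 m/s;  V_Py = rω cosθ + a·ω_rod·cosφ = +4.3662 m/s.
|V_P| = √(V_Px² + V_Py²) = 10.279 m/s.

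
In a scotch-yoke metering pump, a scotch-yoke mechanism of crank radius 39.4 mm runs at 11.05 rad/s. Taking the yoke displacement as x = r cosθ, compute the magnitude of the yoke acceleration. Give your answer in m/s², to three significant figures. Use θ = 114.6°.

2.00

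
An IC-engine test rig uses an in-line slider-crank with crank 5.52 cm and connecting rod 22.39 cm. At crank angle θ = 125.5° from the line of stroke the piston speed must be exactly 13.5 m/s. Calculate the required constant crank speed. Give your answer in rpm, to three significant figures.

For an in-line slider-crank, |v_piston| = rω|sinθ|·[1 + r cosθ/√(L² − r² sin²θ)].
With r = 0.0552 m, L = 0.2239 m, θ = 125.5°: the bracketed kinematic factor |dx/dθ| = 0.038372 m.
ω = v/|dx/dθ| = 13.5/0.038372 = 351.82 rad/s.
N = 60ω/(2π) = 3359.6 rpm.

3360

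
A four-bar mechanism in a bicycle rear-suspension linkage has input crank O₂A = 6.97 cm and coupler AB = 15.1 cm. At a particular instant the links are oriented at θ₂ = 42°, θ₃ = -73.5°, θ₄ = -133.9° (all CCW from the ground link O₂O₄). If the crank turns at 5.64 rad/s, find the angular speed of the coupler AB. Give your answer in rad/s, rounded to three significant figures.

0.214

ω₂ = 5.64 rad/s
Differentiating the loop-closure r₂e^{iθ₂}+r₃e^{iθ₃}=r₁+r₄e^{iθ₄} gives r₂ω₂e^{iθ₂}+r₃ω₃e^{iθ₃}=r₄ω₄e^{iθ₄}.
Eliminating the other unknown: ω₃ = r₂ω₂ sin(θ₄−θ₂) / [r₃ sin(θ₃−θ₄)].
Numerator sine = -0.07150; denominator sine = +0.86949.
Result = 0.0697·5.64·(-0.07150) / (0.151·(+0.86949)) = -0.21407 rad/s; magnitude 0.21407 rad/s.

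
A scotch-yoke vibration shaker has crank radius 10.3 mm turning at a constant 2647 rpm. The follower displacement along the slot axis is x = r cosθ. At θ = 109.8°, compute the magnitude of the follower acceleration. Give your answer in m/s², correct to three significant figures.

268

ω = 277.2 rad/s (from 2647 rpm).
x = r cosθ ⇒ ẍ = −rω² cosθ (ω constant).
|a| = rω²|cosθ| = 0.0103·(277.2)²·|cos 109.8°| = 268.08 m/s².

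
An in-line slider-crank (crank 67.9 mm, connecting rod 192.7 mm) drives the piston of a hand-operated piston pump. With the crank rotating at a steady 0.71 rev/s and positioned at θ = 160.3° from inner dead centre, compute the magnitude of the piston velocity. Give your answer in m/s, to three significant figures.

ω = 2π·0.71 = 4.461 rad/s
For an in-line slider-crank, x = r cosθ + √(L² − r² sin²θ), so v = −rω sinθ·[1 + r cosθ/√(L² − r² sin²θ)].
With r = 0.0679 m, L = 0.1927 m, θ = 160.3°: √(L² − r² sin²θ) = 0.19134 m.
v = −0.0679·4.461·0.33710·[1 + 0.0679·-0.94147/0.19134] = -0.067994 m/s.
|v| = 0.067994 m/s.

0.0680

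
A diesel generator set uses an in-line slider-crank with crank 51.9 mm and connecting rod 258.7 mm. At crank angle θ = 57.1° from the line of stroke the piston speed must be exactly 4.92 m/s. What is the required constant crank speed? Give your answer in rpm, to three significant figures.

For an in-line slider-crank, |v_piston| = rω|sinθ|·[1 + r cosθ/√(L² − r² sin²θ)].
With r = 0.0519 m, L = 0.2587 m, θ = 57.1°: the bracketed kinematic factor |dx/dθ| = 0.048394 m.
ω = v/|dx/dθ| = 4.92/0.048394 = 101.67 rad/s.
N = 60ω/(2π) = 970.84 rpm.

971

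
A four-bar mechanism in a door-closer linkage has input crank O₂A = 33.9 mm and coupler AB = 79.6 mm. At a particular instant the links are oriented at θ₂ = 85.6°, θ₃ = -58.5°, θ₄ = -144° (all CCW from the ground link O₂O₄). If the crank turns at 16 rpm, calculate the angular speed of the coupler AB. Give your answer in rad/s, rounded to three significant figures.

0.545

ω₂ = 1.676 rad/s (from 16 rpm).
Differentiating the loop-closure r₂e^{iθ₂}+r₃e^{iθ₃}=r₁+r₄e^{iθ₄} gives r₂ω₂e^{iθ₂}+r₃ω₃e^{iθ₃}=r₄ω₄e^{iθ₄}.
Eliminating the other unknown: ω₃ = r₂ω₂ sin(θ₄−θ₂) / [r₃ sin(θ₃−θ₄)].
Numerator sine = +0.76154; denominator sine = +0.99692.
Result = 0.0339·1.676·(+0.76154) / (0.0796·(+0.99692)) = +0.54509 rad/s; magnitude 0.54509 rad/s.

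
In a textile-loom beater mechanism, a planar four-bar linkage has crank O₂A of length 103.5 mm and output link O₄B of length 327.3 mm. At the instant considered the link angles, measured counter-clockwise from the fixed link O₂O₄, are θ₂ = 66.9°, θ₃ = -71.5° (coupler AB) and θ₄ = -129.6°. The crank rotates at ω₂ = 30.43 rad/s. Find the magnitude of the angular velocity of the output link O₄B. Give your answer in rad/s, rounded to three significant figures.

7.53

ω₂ = 30.43 rad/s
Differentiating the loop-closure r₂e^{iθ₂}+r₃e^{iθ₃}=r₁+r₄e^{iθ₄} gives r₂ω₂e^{iθ₂}+r₃ω₃e^{iθ₃}=r₄ω₄e^{iθ₄}.
Eliminating the other unknown: ω₄ = r₂ω₂ sin(θ₂−θ₃) / [r₄ sin(θ₄−θ₃)].
Numerator sine = +0.66393; denominator sine = -0.84897.
Result = 0.1035·30.43·(+0.66393) / (0.3273·(-0.84897)) = -7.5253 rad/s; magnitude 7.5253 rad/s.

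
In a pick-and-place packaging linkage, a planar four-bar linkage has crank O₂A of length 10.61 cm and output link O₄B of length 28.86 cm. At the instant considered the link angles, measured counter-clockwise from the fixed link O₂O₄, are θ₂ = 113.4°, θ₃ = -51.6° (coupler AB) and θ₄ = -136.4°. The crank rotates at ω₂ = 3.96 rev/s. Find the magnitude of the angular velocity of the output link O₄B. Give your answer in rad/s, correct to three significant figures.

2.38

ω₂ = 24.88 rad/s (from 3.96 rev/s).
Differentiating the loop-closure r₂e^{iθ₂}+r₃e^{iθ₃}=r₁+r₄e^{iθ₄} gives r₂ω₂e^{iθ₂}+r₃ω₃e^{iθ₃}=r₄ω₄e^{iθ₄}.
Eliminating the other unknown: ω₄ = r₂ω₂ sin(θ₂−θ₃) / [r₄ sin(θ₄−θ₃)].
Numerator sine = +0.25882; denominator sine = -0.99588.
Result = 0.1061·24.88·(+0.25882) / (0.2886·(-0.99588)) = -2.3773 rad/s; magnitude 2.3773 rad/s.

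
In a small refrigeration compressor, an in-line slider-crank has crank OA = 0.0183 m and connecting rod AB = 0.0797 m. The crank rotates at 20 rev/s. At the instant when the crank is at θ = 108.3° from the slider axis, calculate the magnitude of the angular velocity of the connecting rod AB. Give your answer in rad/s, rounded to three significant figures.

ω = 125.7 rad/s (converted from 20 rev/s).
The rod makes angle φ with the slider axis where L sinφ = r sinθ; differentiating, L cosφ·φ̇ = r ω cosθ.
L cosφ = √(L² − r² sin²θ) = 0.077783 m.
|ω_rod| = r ω |cosθ| / √(L² − r² sin²θ) = 0.0183·125.7·0.31399/0.077783 = 9.2831 rad/s.

9.28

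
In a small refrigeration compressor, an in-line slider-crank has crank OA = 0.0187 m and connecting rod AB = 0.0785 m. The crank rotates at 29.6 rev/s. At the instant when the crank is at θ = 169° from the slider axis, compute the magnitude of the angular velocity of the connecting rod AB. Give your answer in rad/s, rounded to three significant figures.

43.5

ω = 186 rad/s (converted from 29.6 rev/s).
The rod makes angle φ with the slider axis where L sinφ = r sinθ; differentiating, L cosφ·φ̇ = r ω cosθ.
L cosφ = √(L² − r² sin²θ) = 0.078419 m.
|ω_rod| = r ω |cosθ| / √(L² − r² sin²θ) = 0.0187·186·0.98163/0.078419 = 43.535 rad/s.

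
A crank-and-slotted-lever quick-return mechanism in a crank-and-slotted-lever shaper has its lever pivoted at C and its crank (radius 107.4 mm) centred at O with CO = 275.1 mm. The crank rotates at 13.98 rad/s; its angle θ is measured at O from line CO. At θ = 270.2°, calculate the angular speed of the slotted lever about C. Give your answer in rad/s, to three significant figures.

ω = 13.98 rad/s
Crank pin A relative to C: A = (d + r cosθ, r sinθ); lever angle φ = atan2(r sinθ, d + r cosθ).
Differentiating tanφ: φ̇ = rω(d cosθ + r)/(d² + r² + 2dr cosθ).
d² + r² + 2dr cosθ = |CA|² = 0.087421 m²;  d cosθ + r = +0.10836 m.
|ω_lever| = |0.1074·13.98·+0.10836| / 0.087421 = 1.8611 rad/s.

1.86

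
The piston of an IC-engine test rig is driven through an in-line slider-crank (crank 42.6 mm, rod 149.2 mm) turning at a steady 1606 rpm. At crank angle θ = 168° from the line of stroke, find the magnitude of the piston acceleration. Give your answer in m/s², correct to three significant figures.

863

ω = 2π·1606/60 = 168.2 rad/s
x(θ) = r cosθ + √(L² − r² sin²θ); with ω constant, a = ω²·d²x/dθ².
d²x/dθ² = −r cosθ − r²(cos2θ)/√u − r⁴ sin²2θ/(4u^{3/2}),  u = L² − r² sin²θ = 0.0221822 m².
Substituting r = 0.0426 m, L = 0.1492 m, θ = 168°: d²x/dθ² = +0.030497 m.
a = ω²·d²x/dθ² = (168.2)²·(+0.030497) = +862.58 m/s²;  |a| = 862.58 m/s².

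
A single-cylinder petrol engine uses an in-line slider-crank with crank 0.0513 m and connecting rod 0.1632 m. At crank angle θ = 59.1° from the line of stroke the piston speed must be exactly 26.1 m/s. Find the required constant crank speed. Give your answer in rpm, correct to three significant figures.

For an in-line slider-crank, |v_piston| = rω|sinθ|·[1 + r cosθ/√(L² − r² sin²θ)].
With r = 0.0513 m, L = 0.1632 m, θ = 59.1°: the bracketed kinematic factor |dx/dθ| = 0.051398 m.
ω = v/|dx/dθ| = 26.1/0.051398 = 507.8 rad/s.
N = 60ω/(2π) = 4849.2 rpm.

4850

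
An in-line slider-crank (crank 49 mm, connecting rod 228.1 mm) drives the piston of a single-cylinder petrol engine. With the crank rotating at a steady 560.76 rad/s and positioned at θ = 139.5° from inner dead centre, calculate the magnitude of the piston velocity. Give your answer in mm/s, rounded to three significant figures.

14900

ω = 560.8 rad/s
For an in-line slider-crank, x = r cosθ + √(L² − r² sin²θ), so v = −rω sinθ·[1 + r cosθ/√(L² − r² sin²θ)].
With r = 0.049 m, L = 0.2281 m, θ = 139.5°: √(L² − r² sin²θ) = 0.22587 m.
v = −0.049·560.8·0.64945·[1 + 0.049·-0.76041/0.22587] = -14.901 m/s.
|v| = 14.901 m/s = 14901 mm/s.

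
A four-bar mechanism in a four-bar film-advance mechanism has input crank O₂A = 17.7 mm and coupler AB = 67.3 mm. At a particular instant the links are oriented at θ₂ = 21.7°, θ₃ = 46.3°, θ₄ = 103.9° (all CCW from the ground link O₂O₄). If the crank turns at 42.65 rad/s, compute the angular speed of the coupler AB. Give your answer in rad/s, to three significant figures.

ω₂ = 42.65 rad/s
Differentiating the loop-closure r₂e^{iθ₂}+r₃e^{iθ₃}=r₁+r₄e^{iθ₄} gives r₂ω₂e^{iθ₂}+r₃ω₃e^{iθ₃}=r₄ω₄e^{iθ₄}.
Eliminating the other unknown: ω₃ = r₂ω₂ sin(θ₄−θ₂) / [r₃ sin(θ₃−θ₄)].
Numerator sine = +0.99075; denominator sine = -0.84433.
Result = 0.0177·42.65·(+0.99075) / (0.0673·(-0.84433)) = -13.162 rad/s; magnitude 13.162 rad/s.

13.2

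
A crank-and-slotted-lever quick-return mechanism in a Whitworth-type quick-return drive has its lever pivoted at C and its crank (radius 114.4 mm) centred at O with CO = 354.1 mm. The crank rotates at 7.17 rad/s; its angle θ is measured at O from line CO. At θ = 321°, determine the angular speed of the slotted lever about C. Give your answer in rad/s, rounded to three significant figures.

ω = 7.17 rad/s
Crank pin A relative to C: A = (d + r cosθ, r sinθ); lever angle φ = atan2(r sinθ, d + r cosθ).
Differentiating tanφ: φ̇ = rω(d cosθ + r)/(d² + r² + 2dr cosθ).
d² + r² + 2dr cosθ = |CA|² = 0.201437 m²;  d cosθ + r = +0.38959 m.
|ω_lever| = |0.1144·7.17·+0.38959| / 0.201437 = 1.5864 rad/s.

1.59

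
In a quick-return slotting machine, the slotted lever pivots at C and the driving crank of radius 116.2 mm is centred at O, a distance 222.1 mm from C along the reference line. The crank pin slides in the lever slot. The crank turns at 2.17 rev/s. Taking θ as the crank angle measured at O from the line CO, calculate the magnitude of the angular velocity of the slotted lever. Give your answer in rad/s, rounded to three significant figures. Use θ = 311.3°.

4.30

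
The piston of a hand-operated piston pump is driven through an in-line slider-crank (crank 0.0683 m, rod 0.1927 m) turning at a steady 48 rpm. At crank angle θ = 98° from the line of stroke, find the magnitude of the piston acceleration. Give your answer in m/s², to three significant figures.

0.866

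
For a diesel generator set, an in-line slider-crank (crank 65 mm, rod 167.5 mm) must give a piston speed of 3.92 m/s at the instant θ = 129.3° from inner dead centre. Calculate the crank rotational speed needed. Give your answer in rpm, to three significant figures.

For an in-line slider-crank, |v_piston| = rω|sinθ|·[1 + r cosθ/√(L² − r² sin²θ)].
With r = 0.065 m, L = 0.1675 m, θ = 129.3°: the bracketed kinematic factor |dx/dθ| = 0.037338 m.
ω = v/|dx/dθ| = 3.92/0.037338 = 104.99 rad/s.
N = 60ω/(2π) = 1002.5 rpm.

1000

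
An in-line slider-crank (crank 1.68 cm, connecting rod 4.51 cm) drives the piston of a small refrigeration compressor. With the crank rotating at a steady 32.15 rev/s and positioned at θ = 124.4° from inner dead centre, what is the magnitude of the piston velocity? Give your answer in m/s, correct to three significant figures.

2.18

ω = 2π·32.1 = 202 rad/s
For an in-line slider-crank, x = r cosθ + √(L² − r² sin²θ), so v = −rω sinθ·[1 + r cosθ/√(L² − r² sin²θ)].
With r = 0.0168 m, L = 0.0451 m, θ = 124.4°: √(L² − r² sin²θ) = 0.042917 m.
v = −0.0168·202·0.82511·[1 + 0.0168·-0.56497/0.042917] = -2.1809 m/s.
|v| = 2.1809 m/s.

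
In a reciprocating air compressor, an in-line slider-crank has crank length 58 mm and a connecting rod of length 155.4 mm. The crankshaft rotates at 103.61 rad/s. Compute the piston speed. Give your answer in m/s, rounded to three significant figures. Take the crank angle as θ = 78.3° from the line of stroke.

ω = 103.6 rad/s
For an in-line slider-crank, x = r cosθ + √(L² − r² sin²θ), so v = −rω sinθ·[1 + r cosθ/√(L² − r² sin²θ)].
With r = 0.058 m, L = 0.1554 m, θ = 78.3°: √(L² − r² sin²θ) = 0.14465 m.
v = −0.058·103.6·0.97922·[1 + 0.058·0.20279/0.14465] = -6.363 m/s.
|v| = 6.363 m/s.

6.36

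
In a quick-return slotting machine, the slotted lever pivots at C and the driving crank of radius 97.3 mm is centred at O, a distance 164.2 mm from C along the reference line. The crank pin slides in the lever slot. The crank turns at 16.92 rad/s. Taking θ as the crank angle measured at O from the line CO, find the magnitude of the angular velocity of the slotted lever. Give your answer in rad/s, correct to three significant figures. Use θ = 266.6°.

ω = 16.92 rad/s
Crank pin A relative to C: A = (d + r cosθ, r sinθ); lever angle φ = atan2(r sinθ, d + r cosθ).
Differentiating tanφ: φ̇ = rω(d cosθ + r)/(d² + r² + 2dr cosθ).
d² + r² + 2dr cosθ = |CA|² = 0.0345339 m²;  d cosθ + r = +0.087562 m.
|ω_lever| = |0.0973·16.92·+0.087562| / 0.0345339 = 4.1743 rad/s.

4.17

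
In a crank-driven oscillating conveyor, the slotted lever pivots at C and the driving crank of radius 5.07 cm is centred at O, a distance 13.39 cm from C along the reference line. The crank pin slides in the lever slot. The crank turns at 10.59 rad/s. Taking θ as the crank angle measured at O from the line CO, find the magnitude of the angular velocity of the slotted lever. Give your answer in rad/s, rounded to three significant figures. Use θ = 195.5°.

5.67

ω = 10.59 rad/s
Crank pin A relative to C: A = (d + r cosθ, r sinθ); lever angle φ = atan2(r sinθ, d + r cosθ).
Differentiating tanφ: φ̇ = rω(d cosθ + r)/(d² + r² + 2dr cosθ).
d² + r² + 2dr cosθ = |CA|² = 0.00741605 m²;  d cosθ + r = -0.07833 m.
|ω_lever| = |0.0507·10.59·-0.07833| / 0.00741605 = 5.671 rad/s.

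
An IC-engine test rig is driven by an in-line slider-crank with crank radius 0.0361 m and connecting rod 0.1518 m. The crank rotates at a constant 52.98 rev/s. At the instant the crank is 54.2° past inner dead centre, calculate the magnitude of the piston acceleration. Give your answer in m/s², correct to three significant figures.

ω = 2π·53 = 332.9 rad/s
x(θ) = r cosθ + √(L² − r² sin²θ); with ω constant, a = ω²·d²x/dθ².
d²x/dθ² = −r cosθ − r²(cos2θ)/√u − r⁴ sin²2θ/(4u^{3/2}),  u = L² − r² sin²θ = 0.022186 m².
Substituting r = 0.0361 m, L = 0.1518 m, θ = 54.2°: d²x/dθ² = -0.018471 m.
a = ω²·d²x/dθ² = (332.9)²·(-0.018471) = -2046.8 m/s²;  |a| = 2046.8 m/s².

2050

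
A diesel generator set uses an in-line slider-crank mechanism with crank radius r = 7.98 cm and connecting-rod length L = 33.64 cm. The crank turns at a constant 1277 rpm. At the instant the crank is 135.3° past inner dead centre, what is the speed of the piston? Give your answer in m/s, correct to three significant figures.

ω = 2π·1277/60 = 133.7 rad/s
For an in-line slider-crank, x = r cosθ + √(L² − r² sin²θ), so v = −rω sinθ·[1 + r cosθ/√(L² − r² sin²θ)].
With r = 0.0798 m, L = 0.3364 m, θ = 135.3°: √(L² − r² sin²θ) = 0.33168 m.
v = −0.0798·133.7·0.70339·[1 + 0.0798·-0.71080/0.33168] = -6.2226 m/s.
|v| = 6.2226 m/s.

6.22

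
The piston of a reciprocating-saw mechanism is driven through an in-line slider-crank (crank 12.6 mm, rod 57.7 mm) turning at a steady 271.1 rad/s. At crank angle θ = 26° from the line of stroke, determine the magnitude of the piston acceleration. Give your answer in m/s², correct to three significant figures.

959

ω = 271.1 rad/s
x(θ) = r cosθ + √(L² − r² sin²θ); with ω constant, a = ω²·d²x/dθ².
d²x/dθ² = −r cosθ − r²(cos2θ)/√u − r⁴ sin²2θ/(4u^{3/2}),  u = L² − r² sin²θ = 0.00329878 m².
Substituting r = 0.0126 m, L = 0.0577 m, θ = 26°: d²x/dθ² = -0.013047 m.
a = ω²·d²x/dθ² = (271.1)²·(-0.013047) = -958.91 m/s²;  |a| = 958.91 m/s².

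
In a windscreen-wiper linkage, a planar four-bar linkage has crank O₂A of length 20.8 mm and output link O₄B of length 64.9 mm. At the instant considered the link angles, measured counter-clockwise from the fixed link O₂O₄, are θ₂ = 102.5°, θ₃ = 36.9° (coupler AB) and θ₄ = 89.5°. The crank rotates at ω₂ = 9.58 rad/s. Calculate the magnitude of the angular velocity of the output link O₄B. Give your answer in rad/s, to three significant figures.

3.52

ω₂ = 9.58 rad/s
Differentiating the loop-closure r₂e^{iθ₂}+r₃e^{iθ₃}=r₁+r₄e^{iθ₄} gives r₂ω₂e^{iθ₂}+r₃ω₃e^{iθ₃}=r₄ω₄e^{iθ₄}.
Eliminating the other unknown: ω₄ = r₂ω₂ sin(θ₂−θ₃) / [r₄ sin(θ₄−θ₃)].
Numerator sine = +0.91068; denominator sine = +0.79441.
Result = 0.0208·9.58·(+0.91068) / (0.0649·(+0.79441)) = +3.5197 rad/s; magnitude 3.5197 rad/s.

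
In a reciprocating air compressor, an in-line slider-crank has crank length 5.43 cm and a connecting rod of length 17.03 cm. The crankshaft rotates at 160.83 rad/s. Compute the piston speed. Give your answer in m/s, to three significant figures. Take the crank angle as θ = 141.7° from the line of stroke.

4.03

ω = 160.8 rad/s
For an in-line slider-crank, x = r cosθ + √(L² − r² sin²θ), so v = −rω sinθ·[1 + r cosθ/√(L² − r² sin²θ)].
With r = 0.0543 m, L = 0.1703 m, θ = 141.7°: √(L² − r² sin²θ) = 0.16694 m.
v = −0.0543·160.8·0.61978·[1 + 0.0543·-0.78478/0.16694] = -4.031 m/s.
|v| = 4.031 m/s.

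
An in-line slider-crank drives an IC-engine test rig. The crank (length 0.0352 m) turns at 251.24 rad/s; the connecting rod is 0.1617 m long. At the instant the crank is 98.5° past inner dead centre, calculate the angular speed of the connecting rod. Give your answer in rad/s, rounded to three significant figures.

ω = 251.2 rad/s
The rod makes angle φ with the slider axis where L sinφ = r sinθ; differentiating, L cosφ·φ̇ = r ω cosθ.
L cosφ = √(L² − r² sin²θ) = 0.15791 m.
|ω_rod| = r ω |cosθ| / √(L² − r² sin²θ) = 0.0352·251.2·0.14781/0.15791 = 8.2781 rad/s.

8.28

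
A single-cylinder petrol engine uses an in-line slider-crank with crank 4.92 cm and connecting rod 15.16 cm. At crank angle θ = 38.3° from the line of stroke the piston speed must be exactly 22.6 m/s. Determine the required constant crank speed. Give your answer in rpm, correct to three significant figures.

5620

For an in-line slider-crank, |v_piston| = rω|sinθ|·[1 + r cosθ/√(L² − r² sin²θ)].
With r = 0.0492 m, L = 0.1516 m, θ = 38.3°: the bracketed kinematic factor |dx/dθ| = 0.038421 m.
ω = v/|dx/dθ| = 22.6/0.038421 = 588.21 rad/s.
N = 60ω/(2π) = 5617 rpm.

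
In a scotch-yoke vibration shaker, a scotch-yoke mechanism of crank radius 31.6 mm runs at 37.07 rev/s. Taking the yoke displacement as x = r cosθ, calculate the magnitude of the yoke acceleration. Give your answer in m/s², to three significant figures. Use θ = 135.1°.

ω = 232.9 rad/s (from 37.07 rev/s).
x = r cosθ ⇒ ẍ = −rω² cosθ (ω constant).
|a| = rω²|cosθ| = 0.0316·(232.9)²·|cos 135.1°| = 1214.3 m/s².

1210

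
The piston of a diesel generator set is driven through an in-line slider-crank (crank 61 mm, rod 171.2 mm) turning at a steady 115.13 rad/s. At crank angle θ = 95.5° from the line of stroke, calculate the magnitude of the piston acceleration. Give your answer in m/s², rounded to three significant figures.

ω = 115.1 rad/s
x(θ) = r cosθ + √(L² − r² sin²θ); with ω constant, a = ω²·d²x/dθ².
d²x/dθ² = −r cosθ − r²(cos2θ)/√u − r⁴ sin²2θ/(4u^{3/2}),  u = L² − r² sin²θ = 0.0256226 m².
Substituting r = 0.061 m, L = 0.1712 m, θ = 95.5°: d²x/dθ² = +0.028635 m.
a = ω²·d²x/dθ² = (115.1)²·(+0.028635) = +379.55 m/s²;  |a| = 379.55 m/s².

380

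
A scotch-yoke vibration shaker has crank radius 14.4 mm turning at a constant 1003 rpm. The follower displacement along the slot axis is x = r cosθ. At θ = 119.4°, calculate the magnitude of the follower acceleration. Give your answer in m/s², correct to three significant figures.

78.0

ω = 105 rad/s (from 1003 rpm).
x = r cosθ ⇒ ẍ = −rω² cosθ (ω constant).
|a| = rω²|cosθ| = 0.0144·(105)²·|cos 119.4°| = 77.986 m/s².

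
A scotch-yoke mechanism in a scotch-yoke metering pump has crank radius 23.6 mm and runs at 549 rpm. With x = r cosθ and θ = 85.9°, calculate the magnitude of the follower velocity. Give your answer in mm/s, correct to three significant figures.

1350

ω = 57.49 rad/s (from 549 rpm).
x = r cosθ ⇒ ẋ = −rω sinθ.
|v| = rω|sinθ| = 0.0236·57.49·|sin 85.9°| = 1.3533 m/s = 1353.3 mm/s.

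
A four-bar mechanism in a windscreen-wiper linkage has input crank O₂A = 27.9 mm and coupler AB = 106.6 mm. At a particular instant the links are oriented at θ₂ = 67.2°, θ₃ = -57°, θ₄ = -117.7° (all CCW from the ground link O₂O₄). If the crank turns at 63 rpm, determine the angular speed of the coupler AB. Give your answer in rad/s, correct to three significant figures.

ω₂ = 6.597 rad/s (from 63 rpm).
Differentiating the loop-closure r₂e^{iθ₂}+r₃e^{iθ₃}=r₁+r₄e^{iθ₄} gives r₂ω₂e^{iθ₂}+r₃ω₃e^{iθ₃}=r₄ω₄e^{iθ₄}.
Eliminating the other unknown: ω₃ = r₂ω₂ sin(θ₄−θ₂) / [r₃ sin(θ₃−θ₄)].
Numerator sine = +0.08542; denominator sine = +0.87207.
Result = 0.0279·6.597·(+0.08542) / (0.1066·(+0.87207)) = +0.16913 rad/s; magnitude 0.16913 rad/s.

0.169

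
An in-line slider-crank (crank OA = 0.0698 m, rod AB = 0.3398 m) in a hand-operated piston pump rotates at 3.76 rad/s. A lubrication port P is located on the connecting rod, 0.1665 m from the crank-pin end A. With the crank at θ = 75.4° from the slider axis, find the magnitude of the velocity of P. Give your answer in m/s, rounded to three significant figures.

0.263

ω = 3.76 rad/s.  Crank-pin speed |V_A| = rω = 0.26245 m/s, perpendicular to OA.
Rod angle: sinφ = −(r/L) sinθ ⇒ φ = -11.466°; ω_rod = −rω cosθ/√(L²−r²sin²θ) = -0.19865 rad/s.
V_P = V_A + ω_rod × AP, with AP = 0.1665 m along the rod.
Components: V_Px = −rω sinθ − a·ω_rod·sinφ = -0.26055 m/s;  V_Py = rω cosθ + a·ω_rod·cosφ = +0.033739 m/s.
|V_P| = √(V_Px² + V_Py²) = 0.26272 m/s.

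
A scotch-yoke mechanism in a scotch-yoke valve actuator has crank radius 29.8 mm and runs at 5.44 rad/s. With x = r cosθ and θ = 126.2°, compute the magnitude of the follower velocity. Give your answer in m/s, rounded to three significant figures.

0.131

ω = 5.44 rad/s
x = r cosθ ⇒ ẋ = −rω sinθ.
|v| = rω|sinθ| = 0.0298·5.44·|sin 126.2°| = 0.13082 m/s.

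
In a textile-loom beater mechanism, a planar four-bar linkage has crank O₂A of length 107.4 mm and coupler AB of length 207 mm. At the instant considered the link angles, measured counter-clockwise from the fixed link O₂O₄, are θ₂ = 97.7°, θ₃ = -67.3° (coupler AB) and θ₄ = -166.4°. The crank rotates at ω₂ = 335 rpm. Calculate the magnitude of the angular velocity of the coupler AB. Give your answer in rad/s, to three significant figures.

18.3

ω₂ = 35.08 rad/s (from 335 rpm).
Differentiating the loop-closure r₂e^{iθ₂}+r₃e^{iθ₃}=r₁+r₄e^{iθ₄} gives r₂ω₂e^{iθ₂}+r₃ω₃e^{iθ₃}=r₄ω₄e^{iθ₄}.
Eliminating the other unknown: ω₃ = r₂ω₂ sin(θ₄−θ₂) / [r₃ sin(θ₃−θ₄)].
Numerator sine = +0.99470; denominator sine = +0.98741.
Result = 0.1074·35.08·(+0.99470) / (0.207·(+0.98741)) = +18.336 rad/s; magnitude 18.336 rad/s.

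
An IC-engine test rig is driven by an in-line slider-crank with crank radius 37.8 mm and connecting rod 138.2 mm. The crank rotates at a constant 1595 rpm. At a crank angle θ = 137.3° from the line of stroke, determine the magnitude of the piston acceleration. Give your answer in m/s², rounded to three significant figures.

746

ω = 2π·1595/60 = 167 rad/s
x(θ) = r cosθ + √(L² − r² sin²θ); with ω constant, a = ω²·d²x/dθ².
d²x/dθ² = −r cosθ − r²(cos2θ)/√u − r⁴ sin²2θ/(4u^{3/2}),  u = L² − r² sin²θ = 0.0184421 m².
Substituting r = 0.0378 m, L = 0.1382 m, θ = 137.3°: d²x/dθ² = +0.026733 m.
a = ω²·d²x/dθ² = (167)²·(+0.026733) = +745.82 m/s²;  |a| = 745.82 m/s².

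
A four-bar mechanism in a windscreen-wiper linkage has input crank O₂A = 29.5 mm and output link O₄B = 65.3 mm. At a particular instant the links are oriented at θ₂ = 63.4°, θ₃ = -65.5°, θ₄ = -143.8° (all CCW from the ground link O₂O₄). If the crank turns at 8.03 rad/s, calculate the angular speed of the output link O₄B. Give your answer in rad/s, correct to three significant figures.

2.88

ω₂ = 8.03 rad/s
Differentiating the loop-closure r₂e^{iθ₂}+r₃e^{iθ₃}=r₁+r₄e^{iθ₄} gives r₂ω₂e^{iθ₂}+r₃ω₃e^{iθ₃}=r₄ω₄e^{iθ₄}.
Eliminating the other unknown: ω₄ = r₂ω₂ sin(θ₂−θ₃) / [r₄ sin(θ₄−θ₃)].
Numerator sine = +0.77824; denominator sine = -0.97922.
Result = 0.0295·8.03·(+0.77824) / (0.0653·(-0.97922)) = -2.8831 rad/s; magnitude 2.8831 rad/s.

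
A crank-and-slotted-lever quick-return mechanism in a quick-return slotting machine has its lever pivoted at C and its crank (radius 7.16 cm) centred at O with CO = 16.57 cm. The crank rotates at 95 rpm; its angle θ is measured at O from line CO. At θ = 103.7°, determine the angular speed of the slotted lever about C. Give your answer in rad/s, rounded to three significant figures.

0.855

ω = 9.948 rad/s (from 95 rpm).
Crank pin A relative to C: A = (d + r cosθ, r sinθ); lever angle φ = atan2(r sinθ, d + r cosθ).
Differentiating tanφ: φ̇ = rω(d cosθ + r)/(d² + r² + 2dr cosθ).
d² + r² + 2dr cosθ = |CA|² = 0.0269633 m²;  d cosθ + r = +0.032356 m.
|ω_lever| = |0.0716·9.948·+0.032356| / 0.0269633 = 0.85476 rad/s.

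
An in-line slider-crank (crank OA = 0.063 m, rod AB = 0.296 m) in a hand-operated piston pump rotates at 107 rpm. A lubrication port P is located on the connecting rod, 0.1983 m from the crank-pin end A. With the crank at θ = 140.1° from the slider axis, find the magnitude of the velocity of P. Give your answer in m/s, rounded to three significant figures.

0.441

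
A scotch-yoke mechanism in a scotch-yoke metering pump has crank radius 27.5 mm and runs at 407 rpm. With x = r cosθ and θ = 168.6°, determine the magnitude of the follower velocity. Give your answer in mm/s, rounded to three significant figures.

ω = 42.62 rad/s (from 407 rpm).
x = r cosθ ⇒ ẋ = −rω sinθ.
|v| = rω|sinθ| = 0.0275·42.62·|sin 168.6°| = 0.23167 m/s = 231.67 mm/s.

232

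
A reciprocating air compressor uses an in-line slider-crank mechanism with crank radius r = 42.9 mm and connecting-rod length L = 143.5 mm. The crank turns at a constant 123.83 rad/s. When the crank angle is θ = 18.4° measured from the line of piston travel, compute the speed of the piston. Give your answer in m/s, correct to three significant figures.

2.15

ω = 123.8 rad/s
For an in-line slider-crank, x = r cosθ + √(L² − r² sin²θ), so v = −rω sinθ·[1 + r cosθ/√(L² − r² sin²θ)].
With r = 0.0429 m, L = 0.1435 m, θ = 18.4°: √(L² − r² sin²θ) = 0.14286 m.
v = −0.0429·123.8·0.31565·[1 + 0.0429·0.94888/0.14286] = -2.1546 m/s.
|v| = 2.1546 m/s.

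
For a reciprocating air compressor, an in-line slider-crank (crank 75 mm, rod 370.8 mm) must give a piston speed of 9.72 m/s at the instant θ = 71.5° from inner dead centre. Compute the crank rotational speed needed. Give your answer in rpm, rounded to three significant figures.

1220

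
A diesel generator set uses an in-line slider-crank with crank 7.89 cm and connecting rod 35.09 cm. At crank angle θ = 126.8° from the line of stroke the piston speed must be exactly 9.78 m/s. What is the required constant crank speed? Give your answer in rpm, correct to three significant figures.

1710

For an in-line slider-crank, |v_piston| = rω|sinθ|·[1 + r cosθ/√(L² − r² sin²θ)].
With r = 0.0789 m, L = 0.3509 m, θ = 126.8°: the bracketed kinematic factor |dx/dθ| = 0.054527 m.
ω = v/|dx/dθ| = 9.78/0.054527 = 179.36 rad/s.
N = 60ω/(2π) = 1712.8 rpm.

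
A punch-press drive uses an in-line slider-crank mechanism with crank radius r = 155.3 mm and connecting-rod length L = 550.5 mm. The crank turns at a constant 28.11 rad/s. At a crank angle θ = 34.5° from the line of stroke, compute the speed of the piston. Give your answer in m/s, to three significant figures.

3.05

ω = 28.11 rad/s
For an in-line slider-crank, x = r cosθ + √(L² − r² sin²θ), so v = −rω sinθ·[1 + r cosθ/√(L² − r² sin²θ)].
With r = 0.1553 m, L = 0.5505 m, θ = 34.5°: √(L² − r² sin²θ) = 0.54343 m.
v = −0.1553·28.11·0.56641·[1 + 0.1553·0.82413/0.54343] = -3.055 m/s.
|v| = 3.055 m/s.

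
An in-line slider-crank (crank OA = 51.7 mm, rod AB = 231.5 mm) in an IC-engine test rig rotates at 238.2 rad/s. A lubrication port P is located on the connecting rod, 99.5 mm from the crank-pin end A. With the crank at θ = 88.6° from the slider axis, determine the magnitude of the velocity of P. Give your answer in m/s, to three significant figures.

ω = 238.2 rad/s.  Crank-pin speed |V_A| = rω = 12.315 m/s, perpendicular to OA.
Rod angle: sinφ = −(r/L) sinθ ⇒ φ = -12.901°; ω_rod = −rω cosθ/√(L²−r²sin²θ) = -1.3334 rad/s.
V_P = V_A + ω_rod × AP, with AP = 0.0995 m along the rod.
Components: V_Px = −rω sinθ − a·ω_rod·sinφ = -12.341 m/s;  V_Py = rω cosθ + a·ω_rod·cosφ = +0.17156 m/s.
|V_P| = √(V_Px² + V_Py²) = 12.342 m/s.

12.3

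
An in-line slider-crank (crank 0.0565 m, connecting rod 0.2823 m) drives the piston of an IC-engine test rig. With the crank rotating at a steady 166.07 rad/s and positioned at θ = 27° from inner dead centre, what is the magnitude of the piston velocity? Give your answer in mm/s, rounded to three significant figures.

ω = 166.1 rad/s
For an in-line slider-crank, x = r cosθ + √(L² − r² sin²θ), so v = −rω sinθ·[1 + r cosθ/√(L² − r² sin²θ)].
With r = 0.0565 m, L = 0.2823 m, θ = 27°: √(L² − r² sin²θ) = 0.28113 m.
v = −0.0565·166.1·0.45399·[1 + 0.0565·0.89101/0.28113] = -5.0226 m/s.
|v| = 5.0226 m/s = 5022.6 mm/s.

5020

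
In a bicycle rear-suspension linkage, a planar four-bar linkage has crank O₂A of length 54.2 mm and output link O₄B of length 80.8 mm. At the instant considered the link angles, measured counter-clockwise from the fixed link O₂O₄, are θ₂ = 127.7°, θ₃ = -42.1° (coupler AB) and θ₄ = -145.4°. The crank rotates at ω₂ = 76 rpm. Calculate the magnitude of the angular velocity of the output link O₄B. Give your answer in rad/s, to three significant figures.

0.971

ω₂ = 7.959 rad/s (from 76 rpm).
Differentiating the loop-closure r₂e^{iθ₂}+r₃e^{iθ₃}=r₁+r₄e^{iθ₄} gives r₂ω₂e^{iθ₂}+r₃ω₃e^{iθ₃}=r₄ω₄e^{iθ₄}.
Eliminating the other unknown: ω₄ = r₂ω₂ sin(θ₂−θ₃) / [r₄ sin(θ₄−θ₃)].
Numerator sine = +0.17708; denominator sine = -0.97318.
Result = 0.0542·7.959·(+0.17708) / (0.0808·(-0.97318)) = -0.97145 rad/s; magnitude 0.97145 rad/s.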